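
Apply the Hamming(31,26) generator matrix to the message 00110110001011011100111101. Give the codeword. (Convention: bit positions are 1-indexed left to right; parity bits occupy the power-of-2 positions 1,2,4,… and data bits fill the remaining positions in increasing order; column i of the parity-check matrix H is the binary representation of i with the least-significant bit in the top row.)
Codeword c = d · G (mod 2), d = 00110110001011011100111101:
  c[0] = d·G[:,0] = (00110110001011011100111101)·(11011010101101010101010101) mod 2 = 0+0+0+1+0+0+1+0+0+0+1+0+0+1+0+1+0+1+0+0+0+1+0+1+0+1 mod 2 = 1
  c[1] = d·G[:,1] = (00110110001011011100111101)·(10110110011011001100110011) mod 2 = 0+0+1+1+0+1+1+0+0+0+1+0+1+1+0+0+1+1+0+0+1+1+0+0+0+1 mod 2 = 0
  c[2] = d·G[:,2] = (00110110001011011100111101)·(10000000000000000000000000) mod 2 = 0+0+0+0+0+0+0+0+0+0+0+0+0+0+0+0+0+0+0+0+0+0+0+0+0+0 mod 2 = 0
  c[3] = d·G[:,3] = (00110110001011011100111101)·(01110001111000111100001111) mod 2 = 0+0+1+1+0+0+0+0+0+0+1+0+0+0+0+1+1+1+0+0+0+0+1+1+0+1 mod 2 = 1
  c[4] = d·G[:,4] = (00110110001011011100111101)·(01000000000000000000000000) mod 2 = 0+0+0+0+0+0+0+0+0+0+0+0+0+0+0+0+0+0+0+0+0+0+0+0+0+0 mod 2 = 0
  c[5] = d·G[:,5] = (00110110001011011100111101)·(00100000000000000000000000) mod 2 = 0+0+1+0+0+0+0+0+0+0+0+0+0+0+0+0+0+0+0+0+0+0+0+0+0+0 mod 2 = 1
  c[6] = d·G[:,6] = (00110110001011011100111101)·(00010000000000000000000000) mod 2 = 0+0+0+1+0+0+0+0+0+0+0+0+0+0+0+0+0+0+0+0+0+0+0+0+0+0 mod 2 = 1
  c[7] = d·G[:,7] = (00110110001011011100111101)·(00001111111000000011111111) mod 2 = 0+0+0+0+0+1+1+0+0+0+1+0+0+0+0+0+0+0+0+0+1+1+1+1+0+1 mod 2 = 0
  c[8] = d·G[:,8] = (00110110001011011100111101)·(00001000000000000000000000) mod 2 = 0+0+0+0+0+0+0+0+0+0+0+0+0+0+0+0+0+0+0+0+0+0+0+0+0+0 mod 2 = 0
  c[9] = d·G[:,9] = (00110110001011011100111101)·(00000100000000000000000000) mod 2 = 0+0+0+0+0+1+0+0+0+0+0+0+0+0+0+0+0+0+0+0+0+0+0+0+0+0 mod 2 = 1
  c[10] = d·G[:,10] = (00110110001011011100111101)·(00000010000000000000000000) mod 2 = 0+0+0+0+0+0+1+0+0+0+0+0+0+0+0+0+0+0+0+0+0+0+0+0+0+0 mod 2 = 1
  c[11] = d·G[:,11] = (00110110001011011100111101)·(00000001000000000000000000) mod 2 = 0+0+0+0+0+0+0+0+0+0+0+0+0+0+0+0+0+0+0+0+0+0+0+0+0+0 mod 2 = 0
  c[12] = d·G[:,12] = (00110110001011011100111101)·(00000000100000000000000000) mod 2 = 0+0+0+0+0+0+0+0+0+0+0+0+0+0+0+0+0+0+0+0+0+0+0+0+0+0 mod 2 = 0
  c[13] = d·G[:,13] = (00110110001011011100111101)·(00000000010000000000000000) mod 2 = 0+0+0+0+0+0+0+0+0+0+0+0+0+0+0+0+0+0+0+0+0+0+0+0+0+0 mod 2 = 0
  c[14] = d·G[:,14] = (00110110001011011100111101)·(00000000001000000000000000) mod 2 = 0+0+0+0+0+0+0+0+0+0+1+0+0+0+0+0+0+0+0+0+0+0+0+0+0+0 mod 2 = 1
  c[15] = d·G[:,15] = (00110110001011011100111101)·(00000000000111111111111111) mod 2 = 0+0+0+0+0+0+0+0+0+0+0+0+1+1+0+1+1+1+0+0+1+1+1+1+0+1 mod 2 = 0
  c[16] = d·G[:,16] = (00110110001011011100111101)·(00000000000100000000000000) mod 2 = 0+0+0+0+0+0+0+0+0+0+0+0+0+0+0+0+0+0+0+0+0+0+0+0+0+0 mod 2 = 0
  c[17] = d·G[:,17] = (00110110001011011100111101)·(00000000000010000000000000) mod 2 = 0+0+0+0+0+0+0+0+0+0+0+0+1+0+0+0+0+0+0+0+0+0+0+0+0+0 mod 2 = 1
  c[18] = d·G[:,18] = (00110110001011011100111101)·(00000000000001000000000000) mod 2 = 0+0+0+0+0+0+0+0+0+0+0+0+0+1+0+0+0+0+0+0+0+0+0+0+0+0 mod 2 = 1
  c[19] = d·G[:,19] = (00110110001011011100111101)·(00000000000000100000000000) mod 2 = 0+0+0+0+0+0+0+0+0+0+0+0+0+0+0+0+0+0+0+0+0+0+0+0+0+0 mod 2 = 0
  c[20] = d·G[:,20] = (00110110001011011100111101)·(00000000000000010000000000) mod 2 = 0+0+0+0+0+0+0+0+0+0+0+0+0+0+0+1+0+0+0+0+0+0+0+0+0+0 mod 2 = 1
  c[21] = d·G[:,21] = (00110110001011011100111101)·(00000000000000001000000000) mod 2 = 0+0+0+0+0+0+0+0+0+0+0+0+0+0+0+0+1+0+0+0+0+0+0+0+0+0 mod 2 = 1
  c[22] = d·G[:,22] = (00110110001011011100111101)·(00000000000000000100000000) mod 2 = 0+0+0+0+0+0+0+0+0+0+0+0+0+0+0+0+0+1+0+0+0+0+0+0+0+0 mod 2 = 1
  c[23] = d·G[:,23] = (00110110001011011100111101)·(00000000000000000010000000) mod 2 = 0+0+0+0+0+0+0+0+0+0+0+0+0+0+0+0+0+0+0+0+0+0+0+0+0+0 mod 2 = 0
  c[24] = d·G[:,24] = (00110110001011011100111101)·(00000000000000000001000000) mod 2 = 0+0+0+0+0+0+0+0+0+0+0+0+0+0+0+0+0+0+0+0+0+0+0+0+0+0 mod 2 = 0
  c[25] = d·G[:,25] = (00110110001011011100111101)·(00000000000000000000100000) mod 2 = 0+0+0+0+0+0+0+0+0+0+0+0+0+0+0+0+0+0+0+0+1+0+0+0+0+0 mod 2 = 1
  c[26] = d·G[:,26] = (00110110001011011100111101)·(00000000000000000000010000) mod 2 = 0+0+0+0+0+0+0+0+0+0+0+0+0+0+0+0+0+0+0+0+0+1+0+0+0+0 mod 2 = 1
  c[27] = d·G[:,27] = (00110110001011011100111101)·(00000000000000000000001000) mod 2 = 0+0+0+0+0+0+0+0+0+0+0+0+0+0+0+0+0+0+0+0+0+0+1+0+0+0 mod 2 = 1
  c[28] = d·G[:,28] = (00110110001011011100111101)·(00000000000000000000000100) mod 2 = 0+0+0+0+0+0+0+0+0+0+0+0+0+0+0+0+0+0+0+0+0+0+0+1+0+0 mod 2 = 1
  c[29] = d·G[:,29] = (00110110001011011100111101)·(00000000000000000000000010) mod 2 = 0+0+0+0+0+0+0+0+0+0+0+0+0+0+0+0+0+0+0+0+0+0+0+0+0+0 mod 2 = 0
  c[30] = d·G[:,30] = (00110110001011011100111101)·(00000000000000000000000001) mod 2 = 0+0+0+0+0+0+0+0+0+0+0+0+0+0+0+0+0+0+0+0+0+0+0+0+0+1 mod 2 = 1
Codeword = 1001011001100010011011100111101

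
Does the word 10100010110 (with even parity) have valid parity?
Sum of all bits: 1+0+1+0+0+0+1+0+1+1+0 = 5; 5 mod 2 = 1. Result is 1 → parity error detected.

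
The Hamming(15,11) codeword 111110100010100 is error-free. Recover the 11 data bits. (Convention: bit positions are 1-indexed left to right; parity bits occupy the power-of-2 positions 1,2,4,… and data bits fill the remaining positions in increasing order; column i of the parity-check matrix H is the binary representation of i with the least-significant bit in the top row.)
Parity bits occupy power-of-2 positions; data bits are at positions {3,5,6,7,9,10,11,12,13,14,15} (1-indexed).
Extract: c[3]=1 c[5]=1 c[6]=0 c[7]=1 c[9]=0 c[10]=0 c[11]=1 c[12]=0 c[13]=1 c[14]=0 c[15]=0
Data = 11010010100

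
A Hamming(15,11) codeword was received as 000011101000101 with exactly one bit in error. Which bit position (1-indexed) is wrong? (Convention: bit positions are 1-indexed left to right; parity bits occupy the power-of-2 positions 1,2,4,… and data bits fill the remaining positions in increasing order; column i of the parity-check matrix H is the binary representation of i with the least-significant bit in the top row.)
Syndrome s = H · r^T (mod 2), r = 000011101000101:
  s[0] = (101010101010101)·(000011101000101) mod 2 = 0+0+0+0+1+0+1+0+1+0+0+0+1+0+1 mod 2 = 1
  s[1] = (011001100110011)·(000011101000101) mod 2 = 0+0+0+0+0+1+1+0+0+0+0+0+0+0+1 mod 2 = 1
  s[2] = (000111100001111)·(000011101000101) mod 2 = 0+0+0+0+1+1+1+0+0+0+0+0+1+0+1 mod 2 = 1
  s[3] = (000000011111111)·(000011101000101) mod 2 = 0+0+0+0+0+0+0+0+1+0+0+0+1+0+1 mod 2 = 1
Syndrome = 1111
Column i of H is the binary representation of i, so the syndrome is the binary index of the flipped bit.
Read s = 1111 with s[0] as LSB: 1·2^0 + 1·2^1 + 1·2^2 + 1·2^3 = 15.
Error is at bit position 15.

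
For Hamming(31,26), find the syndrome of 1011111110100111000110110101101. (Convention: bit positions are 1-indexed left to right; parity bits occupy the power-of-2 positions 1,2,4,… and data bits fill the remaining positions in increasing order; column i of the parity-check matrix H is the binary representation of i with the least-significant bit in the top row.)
Syndrome s = H · r^T (mod 2), r = 1011111110100111000110110101101:
  s[0] = (1010101010101010101010101010101)·(1011111110100111000110110101101) mod 2 = 1+0+1+0+1+0+1+0+1+0+1+0+0+0+1+0+0+0+0+0+1+0+1+0+0+0+0+0+1+0+1 mod 2 = 1
  s[1] = (0110011001100110011001100110011)·(1011111110100111000110110101101) mod 2 = 0+0+1+0+0+1+1+0+0+0+1+0+0+1+1+0+0+0+0+0+0+0+1+0+0+1+0+0+0+0+1 mod 2 = 1
  s[2] = (0001111000011110000111100001111)·(1011111110100111000110110101101) mod 2 = 0+0+0+1+1+1+1+0+0+0+0+0+0+1+1+0+0+0+0+1+1+0+1+0+0+0+0+1+1+0+1 mod 2 = 0
  s[3] = (0000000111111110000000011111111)·(1011111110100111000110110101101) mod 2 = 0+0+0+0+0+0+0+1+1+0+1+0+0+1+1+0+0+0+0+0+0+0+0+1+0+1+0+1+1+0+1 mod 2 = 0
  s[4] = (0000000000000001111111111111111)·(1011111110100111000110110101101) mod 2 = 0+0+0+0+0+0+0+0+0+0+0+0+0+0+0+1+0+0+0+1+1+0+1+1+0+1+0+1+1+0+1 mod 2 = 1
Syndrome = 11001
Non-zero syndrome: error at position 19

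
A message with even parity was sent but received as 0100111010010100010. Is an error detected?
Sum of received bits: 0+1+0+0+1+1+1+0+1+0+0+1+0+1+0+0+0+1+0 = 8; 8 mod 2 = 0. Result is 0 → no error detected.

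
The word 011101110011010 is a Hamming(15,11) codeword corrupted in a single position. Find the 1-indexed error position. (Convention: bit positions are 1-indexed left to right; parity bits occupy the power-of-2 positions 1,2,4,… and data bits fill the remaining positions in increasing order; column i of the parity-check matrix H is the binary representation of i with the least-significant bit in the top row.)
Syndrome s = H · r^T (mod 2), r = 011101110011010:
  s[0] = (101010101010101)·(011101110011010) mod 2 = 0+0+1+0+0+0+1+0+0+0+1+0+0+0+0 mod 2 = 1
  s[1] = (011001100110011)·(011101110011010) mod 2 = 0+1+1+0+0+1+1+0+0+0+1+0+0+1+0 mod 2 = 0
  s[2] = (000111100001111)·(011101110011010) mod 2 = 0+0+0+1+0+1+1+0+0+0+0+1+0+1+0 mod 2 = 1
  s[3] = (000000011111111)·(011101110011010) mod 2 = 0+0+0+0+0+0+0+1+0+0+1+1+0+1+0 mod 2 = 0
Syndrome = 1010
Column i of H is the binary representation of i, so the syndrome is the binary index of the flipped bit.
Read s = 1010 with s[0] as LSB: 1·2^0 + 0·2^1 + 1·2^2 + 0·2^3 = 5.
Error is at bit position 5.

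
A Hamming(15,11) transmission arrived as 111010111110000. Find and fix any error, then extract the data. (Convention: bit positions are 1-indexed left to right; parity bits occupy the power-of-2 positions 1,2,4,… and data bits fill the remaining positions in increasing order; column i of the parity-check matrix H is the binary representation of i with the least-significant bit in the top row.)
Syndrome s = H · r^T (mod 2), r = 111010111110000:
  s[0] = (101010101010101)·(111010111110000) mod 2 = 1+0+1+0+1+0+1+0+1+0+1+0+0+0+0 mod 2 = 0
  s[1] = (011001100110011)·(111010111110000) mod 2 = 0+1+1+0+0+0+1+0+0+1+1+0+0+0+0 mod 2 = 1
  s[2] = (000111100001111)·(111010111110000) mod 2 = 0+0+0+0+1+0+1+0+0+0+0+0+0+0+0 mod 2 = 0
  s[3] = (000000011111111)·(111010111110000) mod 2 = 0+0+0+0+0+0+0+1+1+1+1+0+0+0+0 mod 2 = 0
Syndrome = 0100
Column 2 of H equals this syndrome → error at bit 2 (1-indexed).
Flip bit 2: 111010111110000 → 101010111110000
Extract data bits at positions {3,5,6,7,9,10,11,12,13,14,15}: 11011110000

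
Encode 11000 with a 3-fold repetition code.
Repeat each bit 3× and concatenate:
1→111  1→111  0→000  0→000  0→000
Codeword = 111111000000000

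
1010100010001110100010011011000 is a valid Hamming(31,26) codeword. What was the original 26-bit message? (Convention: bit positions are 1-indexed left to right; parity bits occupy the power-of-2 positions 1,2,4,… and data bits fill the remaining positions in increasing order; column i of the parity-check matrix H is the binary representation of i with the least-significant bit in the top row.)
Parity bits occupy power-of-2 positions; data bits are at positions {3,5,6,7,9,10,11,12,13,14,15,17,18,19,20,21,22,23,24,25,26,27,28,29,30,31} (1-indexed).
Extract: c[3]=1 c[5]=1 c[6]=0 c[7]=0 c[9]=1 c[10]=0 c[11]=0 c[12]=0 c[13]=1 c[14]=1 c[15]=1 c[17]=1 c[18]=0 c[19]=0 c[20]=0 c[21]=1 c[22]=0 c[23]=0 c[24]=1 c[25]=1 c[26]=0 c[27]=1 c[28]=1 c[29]=0 c[30]=0 c[31]=0
Data = 11001000111100010011011000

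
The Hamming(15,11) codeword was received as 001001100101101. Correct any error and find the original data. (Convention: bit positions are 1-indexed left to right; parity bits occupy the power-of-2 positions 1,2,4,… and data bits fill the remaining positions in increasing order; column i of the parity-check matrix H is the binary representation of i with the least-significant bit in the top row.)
Syndrome s = H · r^T (mod 2), r = 001001100101101:
  s[0] = (101010101010101)·(001001100101101) mod 2 = 0+0+1+0+0+0+1+0+0+0+0+0+1+0+1 mod 2 = 0
  s[1] = (011001100110011)·(001001100101101) mod 2 = 0+0+1+0+0+1+1+0+0+1+0+0+0+0+1 mod 2 = 1
  s[2] = (000111100001111)·(001001100101101) mod 2 = 0+0+0+0+0+1+1+0+0+0+0+1+1+0+1 mod 2 = 1
  s[3] = (000000011111111)·(001001100101101) mod 2 = 0+0+0+0+0+0+0+0+0+1+0+1+1+0+1 mod 2 = 0
Syndrome = 0110
Column 6 of H equals this syndrome → error at bit 6 (1-indexed).
Flip bit 6: 001001100101101 → 001000100101101
Extract data bits at positions {3,5,6,7,9,10,11,12,13,14,15}: 10010101101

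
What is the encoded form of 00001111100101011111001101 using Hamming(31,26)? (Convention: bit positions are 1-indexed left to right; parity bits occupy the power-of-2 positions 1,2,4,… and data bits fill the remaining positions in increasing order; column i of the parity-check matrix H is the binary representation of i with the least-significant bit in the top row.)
Codeword c = d · G (mod 2), d = 00001111100101011111001101:
  c[0] = d·G[:,0] = (00001111100101011111001101)·(11011010101101010101010101) mod 2 = 0+0+0+0+1+0+1+0+1+0+0+1+0+1+0+1+0+1+0+1+0+0+0+1+0+1 mod 2 = 0
  c[1] = d·G[:,1] = (00001111100101011111001101)·(10110110011011001100110011) mod 2 = 0+0+0+0+0+1+1+0+0+0+0+0+0+1+0+0+1+1+0+0+0+0+0+0+0+1 mod 2 = 0
  c[2] = d·G[:,2] = (00001111100101011111001101)·(10000000000000000000000000) mod 2 = 0+0+0+0+0+0+0+0+0+0+0+0+0+0+0+0+0+0+0+0+0+0+0+0+0+0 mod 2 = 0
  c[3] = d·G[:,3] = (00001111100101011111001101)·(01110001111000111100001111) mod 2 = 0+0+0+0+0+0+0+1+1+0+0+0+0+0+0+1+1+1+0+0+0+0+1+1+0+1 mod 2 = 0
  c[4] = d·G[:,4] = (00001111100101011111001101)·(01000000000000000000000000) mod 2 = 0+0+0+0+0+0+0+0+0+0+0+0+0+0+0+0+0+0+0+0+0+0+0+0+0+0 mod 2 = 0
  c[5] = d·G[:,5] = (00001111100101011111001101)·(00100000000000000000000000) mod 2 = 0+0+0+0+0+0+0+0+0+0+0+0+0+0+0+0+0+0+0+0+0+0+0+0+0+0 mod 2 = 0
  c[6] = d·G[:,6] = (00001111100101011111001101)·(00010000000000000000000000) mod 2 = 0+0+0+0+0+0+0+0+0+0+0+0+0+0+0+0+0+0+0+0+0+0+0+0+0+0 mod 2 = 0
  c[7] = d·G[:,7] = (00001111100101011111001101)·(00001111111000000011111111) mod 2 = 0+0+0+0+1+1+1+1+1+0+0+0+0+0+0+0+0+0+1+1+0+0+1+1+0+1 mod 2 = 0
  c[8] = d·G[:,8] = (00001111100101011111001101)·(00001000000000000000000000) mod 2 = 0+0+0+0+1+0+0+0+0+0+0+0+0+0+0+0+0+0+0+0+0+0+0+0+0+0 mod 2 = 1
  c[9] = d·G[:,9] = (00001111100101011111001101)·(00000100000000000000000000) mod 2 = 0+0+0+0+0+1+0+0+0+0+0+0+0+0+0+0+0+0+0+0+0+0+0+0+0+0 mod 2 = 1
  c[10] = d·G[:,10] = (00001111100101011111001101)·(00000010000000000000000000) mod 2 = 0+0+0+0+0+0+1+0+0+0+0+0+0+0+0+0+0+0+0+0+0+0+0+0+0+0 mod 2 = 1
  c[11] = d·G[:,11] = (00001111100101011111001101)·(00000001000000000000000000) mod 2 = 0+0+0+0+0+0+0+1+0+0+0+0+0+0+0+0+0+0+0+0+0+0+0+0+0+0 mod 2 = 1
  c[12] = d·G[:,12] = (00001111100101011111001101)·(00000000100000000000000000) mod 2 = 0+0+0+0+0+0+0+0+1+0+0+0+0+0+0+0+0+0+0+0+0+0+0+0+0+0 mod 2 = 1
  c[13] = d·G[:,13] = (00001111100101011111001101)·(00000000010000000000000000) mod 2 = 0+0+0+0+0+0+0+0+0+0+0+0+0+0+0+0+0+0+0+0+0+0+0+0+0+0 mod 2 = 0
  c[14] = d·G[:,14] = (00001111100101011111001101)·(00000000001000000000000000) mod 2 = 0+0+0+0+0+0+0+0+0+0+0+0+0+0+0+0+0+0+0+0+0+0+0+0+0+0 mod 2 = 0
  c[15] = d·G[:,15] = (00001111100101011111001101)·(00000000000111111111111111) mod 2 = 0+0+0+0+0+0+0+0+0+0+0+1+0+1+0+1+1+1+1+1+0+0+1+1+0+1 mod 2 = 0
  c[16] = d·G[:,16] = (00001111100101011111001101)·(00000000000100000000000000) mod 2 = 0+0+0+0+0+0+0+0+0+0+0+1+0+0+0+0+0+0+0+0+0+0+0+0+0+0 mod 2 = 1
  c[17] = d·G[:,17] = (00001111100101011111001101)·(00000000000010000000000000) mod 2 = 0+0+0+0+0+0+0+0+0+0+0+0+0+0+0+0+0+0+0+0+0+0+0+0+0+0 mod 2 = 0
  c[18] = d·G[:,18] = (00001111100101011111001101)·(00000000000001000000000000) mod 2 = 0+0+0+0+0+0+0+0+0+0+0+0+0+1+0+0+0+0+0+0+0+0+0+0+0+0 mod 2 = 1
  c[19] = d·G[:,19] = (00001111100101011111001101)·(00000000000000100000000000) mod 2 = 0+0+0+0+0+0+0+0+0+0+0+0+0+0+0+0+0+0+0+0+0+0+0+0+0+0 mod 2 = 0
  c[20] = d·G[:,20] = (00001111100101011111001101)·(00000000000000010000000000) mod 2 = 0+0+0+0+0+0+0+0+0+0+0+0+0+0+0+1+0+0+0+0+0+0+0+0+0+0 mod 2 = 1
  c[21] = d·G[:,21] = (00001111100101011111001101)·(00000000000000001000000000) mod 2 = 0+0+0+0+0+0+0+0+0+0+0+0+0+0+0+0+1+0+0+0+0+0+0+0+0+0 mod 2 = 1
  c[22] = d·G[:,22] = (00001111100101011111001101)·(00000000000000000100000000) mod 2 = 0+0+0+0+0+0+0+0+0+0+0+0+0+0+0+0+0+1+0+0+0+0+0+0+0+0 mod 2 = 1
  c[23] = d·G[:,23] = (00001111100101011111001101)·(00000000000000000010000000) mod 2 = 0+0+0+0+0+0+0+0+0+0+0+0+0+0+0+0+0+0+1+0+0+0+0+0+0+0 mod 2 = 1
  c[24] = d·G[:,24] = (00001111100101011111001101)·(00000000000000000001000000) mod 2 = 0+0+0+0+0+0+0+0+0+0+0+0+0+0+0+0+0+0+0+1+0+0+0+0+0+0 mod 2 = 1
  c[25] = d·G[:,25] = (00001111100101011111001101)·(00000000000000000000100000) mod 2 = 0+0+0+0+0+0+0+0+0+0+0+0+0+0+0+0+0+0+0+0+0+0+0+0+0+0 mod 2 = 0
  c[26] = d·G[:,26] = (00001111100101011111001101)·(00000000000000000000010000) mod 2 = 0+0+0+0+0+0+0+0+0+0+0+0+0+0+0+0+0+0+0+0+0+0+0+0+0+0 mod 2 = 0
  c[27] = d·G[:,27] = (00001111100101011111001101)·(00000000000000000000001000) mod 2 = 0+0+0+0+0+0+0+0+0+0+0+0+0+0+0+0+0+0+0+0+0+0+1+0+0+0 mod 2 = 1
  c[28] = d·G[:,28] = (00001111100101011111001101)·(00000000000000000000000100) mod 2 = 0+0+0+0+0+0+0+0+0+0+0+0+0+0+0+0+0+0+0+0+0+0+0+1+0+0 mod 2 = 1
  c[29] = d·G[:,29] = (00001111100101011111001101)·(00000000000000000000000010) mod 2 = 0+0+0+0+0+0+0+0+0+0+0+0+0+0+0+0+0+0+0+0+0+0+0+0+0+0 mod 2 = 0
  c[30] = d·G[:,30] = (00001111100101011111001101)·(00000000000000000000000001) mod 2 = 0+0+0+0+0+0+0+0+0+0+0+0+0+0+0+0+0+0+0+0+0+0+0+0+0+1 mod 2 = 1
Codeword = 0000000011111000101011111001101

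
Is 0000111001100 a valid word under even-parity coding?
Sum of all bits: 0+0+0+0+1+1+1+0+0+1+1+0+0 = 5; 5 mod 2 = 1. Result is 1 → parity error detected.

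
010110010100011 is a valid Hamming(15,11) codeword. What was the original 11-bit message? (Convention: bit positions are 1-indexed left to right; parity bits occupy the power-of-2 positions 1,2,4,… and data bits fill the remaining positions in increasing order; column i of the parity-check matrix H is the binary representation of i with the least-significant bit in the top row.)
Parity bits occupy power-of-2 positions; data bits are at positions {3,5,6,7,9,10,11,12,13,14,15} (1-indexed).
Extract: c[3]=0 c[5]=1 c[6]=0 c[7]=0 c[9]=0 c[10]=1 c[11]=0 c[12]=0 c[13]=0 c[14]=1 c[15]=1
Data = 01000100011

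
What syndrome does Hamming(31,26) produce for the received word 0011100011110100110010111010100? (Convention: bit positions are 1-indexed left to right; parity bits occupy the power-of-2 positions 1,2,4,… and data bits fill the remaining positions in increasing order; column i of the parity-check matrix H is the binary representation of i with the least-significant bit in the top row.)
Syndrome s = H · r^T (mod 2), r = 0011100011110100110010111010100:
  s[0] = (1010101010101010101010101010101)·(0011100011110100110010111010100) mod 2 = 0+0+1+0+1+0+0+0+1+0+1+0+0+0+0+0+1+0+0+0+1+0+1+0+1+0+1+0+1+0+0 mod 2 = 0
  s[1] = (0110011001100110011001100110011)·(0011100011110100110010111010100) mod 2 = 0+0+1+0+0+0+0+0+0+1+1+0+0+1+0+0+0+1+0+0+0+0+1+0+0+0+1+0+0+0+0 mod 2 = 1
  s[2] = (0001111000011110000111100001111)·(0011100011110100110010111010100) mod 2 = 0+0+0+1+1+0+0+0+0+0+0+1+0+1+0+0+0+0+0+0+1+0+1+0+0+0+0+0+1+0+0 mod 2 = 1
  s[3] = (0000000111111110000000011111111)·(0011100011110100110010111010100) mod 2 = 0+0+0+0+0+0+0+0+1+1+1+1+0+1+0+0+0+0+0+0+0+0+0+1+1+0+1+0+1+0+0 mod 2 = 1
  s[4] = (0000000000000001111111111111111)·(0011100011110100110010111010100) mod 2 = 0+0+0+0+0+0+0+0+0+0+0+0+0+0+0+0+1+1+0+0+1+0+1+1+1+0+1+0+1+0+0 mod 2 = 0
Syndrome = 01110
Non-zero syndrome: error at position 14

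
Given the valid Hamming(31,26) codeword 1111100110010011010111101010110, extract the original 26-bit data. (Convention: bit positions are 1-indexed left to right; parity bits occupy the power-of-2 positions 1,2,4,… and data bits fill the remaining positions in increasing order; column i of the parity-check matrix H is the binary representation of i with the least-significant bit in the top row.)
Parity bits occupy power-of-2 positions; data bits are at positions {3,5,6,7,9,10,11,12,13,14,15,17,18,19,20,21,22,23,24,25,26,27,28,29,30,31} (1-indexed).
Extract: c[3]=1 c[5]=1 c[6]=0 c[7]=0 c[9]=1 c[10]=0 c[11]=0 c[12]=1 c[13]=0 c[14]=0 c[15]=1 c[17]=0 c[18]=1 c[19]=0 c[20]=1 c[21]=1 c[22]=1 c[23]=1 c[24]=0 c[25]=1 c[26]=0 c[27]=1 c[28]=0 c[29]=1 c[30]=1 c[31]=0
Data = 11001001001010111101010110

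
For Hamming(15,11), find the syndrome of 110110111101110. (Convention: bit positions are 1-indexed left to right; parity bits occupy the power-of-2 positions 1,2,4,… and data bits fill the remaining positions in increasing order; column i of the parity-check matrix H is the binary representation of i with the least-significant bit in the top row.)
Syndrome s = H · r^T (mod 2), r = 110110111101110:
  s[0] = (101010101010101)·(110110111101110) mod 2 = 1+0+0+0+1+0+1+0+1+0+0+0+1+0+0 mod 2 = 1
  s[1] = (011001100110011)·(110110111101110) mod 2 = 0+1+0+0+0+0+1+0+0+1+0+0+0+1+0 mod 2 = 0
  s[2] = (000111100001111)·(110110111101110) mod 2 = 0+0+0+1+1+0+1+0+0+0+0+1+1+1+0 mod 2 = 0
  s[3] = (000000011111111)·(110110111101110) mod 2 = 0+0+0+0+0+0+0+1+1+1+0+1+1+1+0 mod 2 = 0
Syndrome = 1000
Non-zero syndrome: error at position 1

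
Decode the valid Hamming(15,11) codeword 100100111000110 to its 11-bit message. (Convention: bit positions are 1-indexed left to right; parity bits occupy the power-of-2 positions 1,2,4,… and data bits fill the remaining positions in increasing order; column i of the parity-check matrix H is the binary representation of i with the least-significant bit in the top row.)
Parity bits occupy power-of-2 positions; data bits are at positions {3,5,6,7,9,10,11,12,13,14,15} (1-indexed).
Extract: c[3]=0 c[5]=0 c[6]=0 c[7]=1 c[9]=1 c[10]=0 c[11]=0 c[12]=0 c[13]=1 c[14]=1 c[15]=0
Data = 00011000110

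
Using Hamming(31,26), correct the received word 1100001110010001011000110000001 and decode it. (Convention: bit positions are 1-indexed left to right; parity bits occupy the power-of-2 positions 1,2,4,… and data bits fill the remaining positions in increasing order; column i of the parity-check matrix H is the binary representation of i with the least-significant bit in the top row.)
Syndrome s = H · r^T (mod 2), r = 1100001110010001011000110000001:
  s[0] = (1010101010101010101010101010101)·(1100001110010001011000110000001) mod 2 = 1+0+0+0+0+0+1+0+1+0+0+0+0+0+0+0+0+0+1+0+0+0+1+0+0+0+0+0+0+0+1 mod 2 = 0
  s[1] = (0110011001100110011001100110011)·(1100001110010001011000110000001) mod 2 = 0+1+0+0+0+0+1+0+0+0+0+0+0+0+0+0+0+1+1+0+0+0+1+0+0+0+0+0+0+0+1 mod 2 = 0
  s[2] = (0001111000011110000111100001111)·(1100001110010001011000110000001) mod 2 = 0+0+0+0+0+0+1+0+0+0+0+1+0+0+0+0+0+0+0+0+0+0+1+0+0+0+0+0+0+0+1 mod 2 = 0
  s[3] = (0000000111111110000000011111111)·(1100001110010001011000110000001) mod 2 = 0+0+0+0+0+0+0+1+1+0+0+1+0+0+0+0+0+0+0+0+0+0+0+1+0+0+0+0+0+0+1 mod 2 = 1
  s[4] = (0000000000000001111111111111111)·(1100001110010001011000110000001) mod 2 = 0+0+0+0+0+0+0+0+0+0+0+0+0+0+0+1+0+1+1+0+0+0+1+1+0+0+0+0+0+0+1 mod 2 = 0
Syndrome = 00010
Column 8 of H equals this syndrome → error at bit 8 (1-indexed).
Flip bit 8: 1100001110010001011000110000001 → 1100001010010001011000110000001
Extract data bits at positions {3,5,6,7,9,10,11,12,13,14,15,17,18,19,20,21,22,23,24,25,26,27,28,29,30,31}: 00011001000011000110000001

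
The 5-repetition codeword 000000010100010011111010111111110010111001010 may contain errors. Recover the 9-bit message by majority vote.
Split into 5-bit blocks and majority-vote each:
  block 1 = 00000: 0 ones, 5 zeros → 0
  block 2 = 00101: 2 ones, 3 zeros → 0
  block 3 = 00010: 1 ones, 4 zeros → 0
  block 4 = 01111: 4 ones, 1 zeros → 1
  block 5 = 10101: 3 ones, 2 zeros → 1
  block 6 = 11111: 5 ones, 0 zeros → 1
  block 7 = 11001: 3 ones, 2 zeros → 1
  block 8 = 01110: 3 ones, 2 zeros → 1
  block 9 = 01010: 2 ones, 3 zeros → 0
Decoded = 000111110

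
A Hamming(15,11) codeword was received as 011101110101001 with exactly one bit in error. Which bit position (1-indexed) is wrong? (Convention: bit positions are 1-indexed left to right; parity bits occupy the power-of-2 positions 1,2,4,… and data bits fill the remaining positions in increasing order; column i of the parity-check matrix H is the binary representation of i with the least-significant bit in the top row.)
Syndrome s = H · r^T (mod 2), r = 011101110101001:
  s[0] = (101010101010101)·(011101110101001) mod 2 = 0+0+1+0+0+0+1+0+0+0+0+0+0+0+1 mod 2 = 1
  s[1] = (011001100110011)·(011101110101001) mod 2 = 0+1+1+0+0+1+1+0+0+1+0+0+0+0+1 mod 2 = 0
  s[2] = (000111100001111)·(011101110101001) mod 2 = 0+0+0+1+0+1+1+0+0+0+0+1+0+0+1 mod 2 = 1
  s[3] = (000000011111111)·(011101110101001) mod 2 = 0+0+0+0+0+0+0+1+0+1+0+1+0+0+1 mod 2 = 0
Syndrome = 1010
Column i of H is the binary representation of i, so the syndrome is the binary index of the flipped bit.
Read s = 1010 with s[0] as LSB: 1·2^0 + 0·2^1 + 1·2^2 + 0·2^3 = 5.
Error is at bit position 5.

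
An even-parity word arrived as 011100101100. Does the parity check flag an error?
Sum of received bits: 0+1+1+1+0+0+1+0+1+1+0+0 = 6; 6 mod 2 = 0. Result is 0 → no error detected.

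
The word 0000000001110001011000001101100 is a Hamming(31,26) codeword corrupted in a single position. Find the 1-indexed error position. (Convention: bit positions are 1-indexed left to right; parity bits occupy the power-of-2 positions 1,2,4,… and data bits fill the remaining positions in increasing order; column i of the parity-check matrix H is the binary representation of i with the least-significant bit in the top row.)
Syndrome s = H · r^T (mod 2), r = 0000000001110001011000001101100:
  s[0] = (1010101010101010101010101010101)·(0000000001110001011000001101100) mod 2 = 0+0+0+0+0+0+0+0+0+0+1+0+0+0+0+0+0+0+1+0+0+0+0+0+1+0+0+0+1+0+0 mod 2 = 0
  s[1] = (0110011001100110011001100110011)·(0000000001110001011000001101100) mod 2 = 0+0+0+0+0+0+0+0+0+1+1+0+0+0+0+0+0+1+1+0+0+0+0+0+0+1+0+0+0+0+0 mod 2 = 1
  s[2] = (0001111000011110000111100001111)·(0000000001110001011000001101100) mod 2 = 0+0+0+0+0+0+0+0+0+0+0+1+0+0+0+0+0+0+0+0+0+0+0+0+0+0+0+1+1+0+0 mod 2 = 1
  s[3] = (0000000111111110000000011111111)·(0000000001110001011000001101100) mod 2 = 0+0+0+0+0+0+0+0+0+1+1+1+0+0+0+0+0+0+0+0+0+0+0+0+1+1+0+1+1+0+0 mod 2 = 1
  s[4] = (0000000000000001111111111111111)·(0000000001110001011000001101100) mod 2 = 0+0+0+0+0+0+0+0+0+0+0+0+0+0+0+1+0+1+1+0+0+0+0+0+1+1+0+1+1+0+0 mod 2 = 1
Syndrome = 01111
Column i of H is the binary representation of i, so the syndrome is the binary index of the flipped bit.
Read s = 01111 with s[0] as LSB: 0·2^0 + 1·2^1 + 1·2^2 + 1·2^3 + 1·2^4 = 30.
Error is at bit position 30.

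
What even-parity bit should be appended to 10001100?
Sum of data bits: 1+0+0+0+1+1+0+0 = 3.
3 mod 2 = 1, so parity bit = 1.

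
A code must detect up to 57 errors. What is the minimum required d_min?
Detecting e errors requires d_min ≥ e + 1 = 57 + 1 = 58.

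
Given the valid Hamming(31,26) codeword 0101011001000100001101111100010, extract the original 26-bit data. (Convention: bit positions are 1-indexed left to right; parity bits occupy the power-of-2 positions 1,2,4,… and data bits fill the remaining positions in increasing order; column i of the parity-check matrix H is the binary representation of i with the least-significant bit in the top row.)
Parity bits occupy power-of-2 positions; data bits are at positions {3,5,6,7,9,10,11,12,13,14,15,17,18,19,20,21,22,23,24,25,26,27,28,29,30,31} (1-indexed).
Extract: c[3]=0 c[5]=0 c[6]=1 c[7]=1 c[9]=0 c[10]=1 c[11]=0 c[12]=0 c[13]=0 c[14]=1 c[15]=0 c[17]=0 c[18]=0 c[19]=1 c[20]=1 c[21]=0 c[22]=1 c[23]=1 c[24]=1 c[25]=1 c[26]=1 c[27]=0 c[28]=0 c[29]=0 c[30]=1 c[31]=0
Data = 00110100010001101111100010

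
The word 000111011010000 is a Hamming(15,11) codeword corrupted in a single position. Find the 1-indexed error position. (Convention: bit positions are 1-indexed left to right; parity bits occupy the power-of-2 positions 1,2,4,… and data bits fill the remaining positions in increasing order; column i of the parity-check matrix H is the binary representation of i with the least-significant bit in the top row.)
Syndrome s = H · r^T (mod 2), r = 000111011010000:
  s[0] = (101010101010101)·(000111011010000) mod 2 = 0+0+0+0+1+0+0+0+1+0+1+0+0+0+0 mod 2 = 1
  s[1] = (011001100110011)·(000111011010000) mod 2 = 0+0+0+0+0+1+0+0+0+0+1+0+0+0+0 mod 2 = 0
  s[2] = (000111100001111)·(000111011010000) mod 2 = 0+0+0+1+1+1+0+0+0+0+0+0+0+0+0 mod 2 = 1
  s[3] = (000000011111111)·(000111011010000) mod 2 = 0+0+0+0+0+0+0+1+1+0+1+0+0+0+0 mod 2 = 1
Syndrome = 1011
Column i of H is the binary representation of i, so the syndrome is the binary index of the flipped bit.
Read s = 1011 with s[0] as LSB: 1·2^0 + 0·2^1 + 1·2^2 + 1·2^3 = 13.
Error is at bit position 13.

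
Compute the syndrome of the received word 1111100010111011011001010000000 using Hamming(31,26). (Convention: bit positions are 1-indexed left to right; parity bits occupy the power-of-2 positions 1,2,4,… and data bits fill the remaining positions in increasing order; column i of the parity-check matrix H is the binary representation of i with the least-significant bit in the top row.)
Syndrome s = H · r^T (mod 2), r = 1111100010111011011001010000000:
  s[0] = (1010101010101010101010101010101)·(1111100010111011011001010000000) mod 2 = 1+0+1+0+1+0+0+0+1+0+1+0+1+0+1+0+0+0+1+0+0+0+0+0+0+0+0+0+0+0+0 mod 2 = 0
  s[1] = (0110011001100110011001100110011)·(1111100010111011011001010000000) mod 2 = 0+1+1+0+0+0+0+0+0+0+1+0+0+0+1+0+0+1+1+0+0+1+0+0+0+0+0+0+0+0+0 mod 2 = 1
  s[2] = (0001111000011110000111100001111)·(1111100010111011011001010000000) mod 2 = 0+0+0+1+1+0+0+0+0+0+0+1+1+0+1+0+0+0+0+0+0+1+0+0+0+0+0+0+0+0+0 mod 2 = 0
  s[3] = (0000000111111110000000011111111)·(1111100010111011011001010000000) mod 2 = 0+0+0+0+0+0+0+0+1+0+1+1+1+0+1+0+0+0+0+0+0+0+0+1+0+0+0+0+0+0+0 mod 2 = 0
  s[4] = (0000000000000001111111111111111)·(1111100010111011011001010000000) mod 2 = 0+0+0+0+0+0+0+0+0+0+0+0+0+0+0+1+0+1+1+0+0+1+0+1+0+0+0+0+0+0+0 mod 2 = 1
Syndrome = 01001
Non-zero syndrome: error at position 18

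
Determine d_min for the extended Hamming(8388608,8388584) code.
d_min = 4 (adding an overall parity bit to Hamming(8388607,8388584) raises d_min from 3 to 4).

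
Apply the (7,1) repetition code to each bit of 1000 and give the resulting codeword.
Repeat each bit 7× and concatenate:
1→1111111  0→0000000  0→0000000  0→0000000
Codeword = 1111111000000000000000000000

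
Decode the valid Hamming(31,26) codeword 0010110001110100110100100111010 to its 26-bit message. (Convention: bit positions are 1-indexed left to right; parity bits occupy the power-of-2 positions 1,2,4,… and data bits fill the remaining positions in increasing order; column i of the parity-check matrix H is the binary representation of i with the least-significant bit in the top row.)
Parity bits occupy power-of-2 positions; data bits are at positions {3,5,6,7,9,10,11,12,13,14,15,17,18,19,20,21,22,23,24,25,26,27,28,29,30,31} (1-indexed).
Extract: c[3]=1 c[5]=1 c[6]=1 c[7]=0 c[9]=0 c[10]=1 c[11]=1 c[12]=1 c[13]=0 c[14]=1 c[15]=0 c[17]=1 c[18]=1 c[19]=0 c[20]=1 c[21]=0 c[22]=0 c[23]=1 c[24]=0 c[25]=0 c[26]=1 c[27]=1 c[28]=1 c[29]=0 c[30]=1 c[31]=0
Data = 11100111010110100100111010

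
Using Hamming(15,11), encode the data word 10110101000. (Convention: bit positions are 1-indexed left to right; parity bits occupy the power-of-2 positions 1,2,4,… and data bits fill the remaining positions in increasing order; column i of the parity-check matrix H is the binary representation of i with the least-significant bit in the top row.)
Codeword c = d · G (mod 2), d = 10110101000:
  c[0] = d·G[:,0] = (10110101000)·(11011010101) mod 2 = 1+0+0+1+0+0+0+0+0+0+0 mod 2 = 0
  c[1] = d·G[:,1] = (10110101000)·(10110110011) mod 2 = 1+0+1+1+0+1+0+0+0+0+0 mod 2 = 0
  c[2] = d·G[:,2] = (10110101000)·(10000000000) mod 2 = 1+0+0+0+0+0+0+0+0+0+0 mod 2 = 1
  c[3] = d·G[:,3] = (10110101000)·(01110001111) mod 2 = 0+0+1+1+0+0+0+1+0+0+0 mod 2 = 1
  c[4] = d·G[:,4] = (10110101000)·(01000000000) mod 2 = 0+0+0+0+0+0+0+0+0+0+0 mod 2 = 0
  c[5] = d·G[:,5] = (10110101000)·(00100000000) mod 2 = 0+0+1+0+0+0+0+0+0+0+0 mod 2 = 1
  c[6] = d·G[:,6] = (10110101000)·(00010000000) mod 2 = 0+0+0+1+0+0+0+0+0+0+0 mod 2 = 1
  c[7] = d·G[:,7] = (10110101000)·(00001111111) mod 2 = 0+0+0+0+0+1+0+1+0+0+0 mod 2 = 0
  c[8] = d·G[:,8] = (10110101000)·(00001000000) mod 2 = 0+0+0+0+0+0+0+0+0+0+0 mod 2 = 0
  c[9] = d·G[:,9] = (10110101000)·(00000100000) mod 2 = 0+0+0+0+0+1+0+0+0+0+0 mod 2 = 1
  c[10] = d·G[:,10] = (10110101000)·(00000010000) mod 2 = 0+0+0+0+0+0+0+0+0+0+0 mod 2 = 0
  c[11] = d·G[:,11] = (10110101000)·(00000001000) mod 2 = 0+0+0+0+0+0+0+1+0+0+0 mod 2 = 1
  c[12] = d·G[:,12] = (10110101000)·(00000000100) mod 2 = 0+0+0+0+0+0+0+0+0+0+0 mod 2 = 0
  c[13] = d·G[:,13] = (10110101000)·(00000000010) mod 2 = 0+0+0+0+0+0+0+0+0+0+0 mod 2 = 0
  c[14] = d·G[:,14] = (10110101000)·(00000000001) mod 2 = 0+0+0+0+0+0+0+0+0+0+0 mod 2 = 0
Codeword = 001101100101000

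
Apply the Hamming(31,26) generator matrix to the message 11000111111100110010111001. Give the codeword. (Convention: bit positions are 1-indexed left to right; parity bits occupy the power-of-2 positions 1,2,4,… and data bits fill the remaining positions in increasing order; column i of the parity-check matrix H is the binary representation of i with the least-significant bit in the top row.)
Codeword c = d · G (mod 2), d = 11000111111100110010111001:
  c[0] = d·G[:,0] = (11000111111100110010111001)·(11011010101101010101010101) mod 2 = 1+1+0+0+0+0+1+0+1+0+1+1+0+0+0+1+0+0+0+0+0+1+0+0+0+1 mod 2 = 1
  c[1] = d·G[:,1] = (11000111111100110010111001)·(10110110011011001100110011) mod 2 = 1+0+0+0+0+1+1+0+0+1+1+0+0+0+0+0+0+0+0+0+1+1+0+0+0+1 mod 2 = 0
  c[2] = d·G[:,2] = (11000111111100110010111001)·(10000000000000000000000000) mod 2 = 1+0+0+0+0+0+0+0+0+0+0+0+0+0+0+0+0+0+0+0+0+0+0+0+0+0 mod 2 = 1
  c[3] = d·G[:,3] = (11000111111100110010111001)·(01110001111000111100001111) mod 2 = 0+1+0+0+0+0+0+1+1+1+1+0+0+0+1+1+0+0+0+0+0+0+1+0+0+1 mod 2 = 1
  c[4] = d·G[:,4] = (11000111111100110010111001)·(01000000000000000000000000) mod 2 = 0+1+0+0+0+0+0+0+0+0+0+0+0+0+0+0+0+0+0+0+0+0+0+0+0+0 mod 2 = 1
  c[5] = d·G[:,5] = (11000111111100110010111001)·(00100000000000000000000000) mod 2 = 0+0+0+0+0+0+0+0+0+0+0+0+0+0+0+0+0+0+0+0+0+0+0+0+0+0 mod 2 = 0
  c[6] = d·G[:,6] = (11000111111100110010111001)·(00010000000000000000000000) mod 2 = 0+0+0+0+0+0+0+0+0+0+0+0+0+0+0+0+0+0+0+0+0+0+0+0+0+0 mod 2 = 0
  c[7] = d·G[:,7] = (11000111111100110010111001)·(00001111111000000011111111) mod 2 = 0+0+0+0+0+1+1+1+1+1+1+0+0+0+0+0+0+0+1+0+1+1+1+0+0+1 mod 2 = 1
  c[8] = d·G[:,8] = (11000111111100110010111001)·(00001000000000000000000000) mod 2 = 0+0+0+0+0+0+0+0+0+0+0+0+0+0+0+0+0+0+0+0+0+0+0+0+0+0 mod 2 = 0
  c[9] = d·G[:,9] = (11000111111100110010111001)·(00000100000000000000000000) mod 2 = 0+0+0+0+0+1+0+0+0+0+0+0+0+0+0+0+0+0+0+0+0+0+0+0+0+0 mod 2 = 1
  c[10] = d·G[:,10] = (11000111111100110010111001)·(00000010000000000000000000) mod 2 = 0+0+0+0+0+0+1+0+0+0+0+0+0+0+0+0+0+0+0+0+0+0+0+0+0+0 mod 2 = 1
  c[11] = d·G[:,11] = (11000111111100110010111001)·(00000001000000000000000000) mod 2 = 0+0+0+0+0+0+0+1+0+0+0+0+0+0+0+0+0+0+0+0+0+0+0+0+0+0 mod 2 = 1
  c[12] = d·G[:,12] = (11000111111100110010111001)·(00000000100000000000000000) mod 2 = 0+0+0+0+0+0+0+0+1+0+0+0+0+0+0+0+0+0+0+0+0+0+0+0+0+0 mod 2 = 1
  c[13] = d·G[:,13] = (11000111111100110010111001)·(00000000010000000000000000) mod 2 = 0+0+0+0+0+0+0+0+0+1+0+0+0+0+0+0+0+0+0+0+0+0+0+0+0+0 mod 2 = 1
  c[14] = d·G[:,14] = (11000111111100110010111001)·(00000000001000000000000000) mod 2 = 0+0+0+0+0+0+0+0+0+0+1+0+0+0+0+0+0+0+0+0+0+0+0+0+0+0 mod 2 = 1
  c[15] = d·G[:,15] = (11000111111100110010111001)·(00000000000111111111111111) mod 2 = 0+0+0+0+0+0+0+0+0+0+0+1+0+0+1+1+0+0+1+0+1+1+1+0+0+1 mod 2 = 0
  c[16] = d·G[:,16] = (11000111111100110010111001)·(00000000000100000000000000) mod 2 = 0+0+0+0+0+0+0+0+0+0+0+1+0+0+0+0+0+0+0+0+0+0+0+0+0+0 mod 2 = 1
  c[17] = d·G[:,17] = (11000111111100110010111001)·(00000000000010000000000000) mod 2 = 0+0+0+0+0+0+0+0+0+0+0+0+0+0+0+0+0+0+0+0+0+0+0+0+0+0 mod 2 = 0
  c[18] = d·G[:,18] = (11000111111100110010111001)·(00000000000001000000000000) mod 2 = 0+0+0+0+0+0+0+0+0+0+0+0+0+0+0+0+0+0+0+0+0+0+0+0+0+0 mod 2 = 0
  c[19] = d·G[:,19] = (11000111111100110010111001)·(00000000000000100000000000) mod 2 = 0+0+0+0+0+0+0+0+0+0+0+0+0+0+1+0+0+0+0+0+0+0+0+0+0+0 mod 2 = 1
  c[20] = d·G[:,20] = (11000111111100110010111001)·(00000000000000010000000000) mod 2 = 0+0+0+0+0+0+0+0+0+0+0+0+0+0+0+1+0+0+0+0+0+0+0+0+0+0 mod 2 = 1
  c[21] = d·G[:,21] = (11000111111100110010111001)·(00000000000000001000000000) mod 2 = 0+0+0+0+0+0+0+0+0+0+0+0+0+0+0+0+0+0+0+0+0+0+0+0+0+0 mod 2 = 0
  c[22] = d·G[:,22] = (11000111111100110010111001)·(00000000000000000100000000) mod 2 = 0+0+0+0+0+0+0+0+0+0+0+0+0+0+0+0+0+0+0+0+0+0+0+0+0+0 mod 2 = 0
  c[23] = d·G[:,23] = (11000111111100110010111001)·(00000000000000000010000000) mod 2 = 0+0+0+0+0+0+0+0+0+0+0+0+0+0+0+0+0+0+1+0+0+0+0+0+0+0 mod 2 = 1
  c[24] = d·G[:,24] = (11000111111100110010111001)·(00000000000000000001000000) mod 2 = 0+0+0+0+0+0+0+0+0+0+0+0+0+0+0+0+0+0+0+0+0+0+0+0+0+0 mod 2 = 0
  c[25] = d·G[:,25] = (11000111111100110010111001)·(00000000000000000000100000) mod 2 = 0+0+0+0+0+0+0+0+0+0+0+0+0+0+0+0+0+0+0+0+1+0+0+0+0+0 mod 2 = 1
  c[26] = d·G[:,26] = (11000111111100110010111001)·(00000000000000000000010000) mod 2 = 0+0+0+0+0+0+0+0+0+0+0+0+0+0+0+0+0+0+0+0+0+1+0+0+0+0 mod 2 = 1
  c[27] = d·G[:,27] = (11000111111100110010111001)·(00000000000000000000001000) mod 2 = 0+0+0+0+0+0+0+0+0+0+0+0+0+0+0+0+0+0+0+0+0+0+1+0+0+0 mod 2 = 1
  c[28] = d·G[:,28] = (11000111111100110010111001)·(00000000000000000000000100) mod 2 = 0+0+0+0+0+0+0+0+0+0+0+0+0+0+0+0+0+0+0+0+0+0+0+0+0+0 mod 2 = 0
  c[29] = d·G[:,29] = (11000111111100110010111001)·(00000000000000000000000010) mod 2 = 0+0+0+0+0+0+0+0+0+0+0+0+0+0+0+0+0+0+0+0+0+0+0+0+0+0 mod 2 = 0
  c[30] = d·G[:,30] = (11000111111100110010111001)·(00000000000000000000000001) mod 2 = 0+0+0+0+0+0+0+0+0+0+0+0+0+0+0+0+0+0+0+0+0+0+0+0+0+1 mod 2 = 1
Codeword = 1011100101111110100110010111001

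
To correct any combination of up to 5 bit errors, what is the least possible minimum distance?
Correcting t errors requires d_min ≥ 2t + 1 = 2·5 + 1 = 11.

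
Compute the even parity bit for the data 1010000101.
Sum of data bits: 1+0+1+0+0+0+0+1+0+1 = 4.
4 mod 2 = 0, so parity bit = 0.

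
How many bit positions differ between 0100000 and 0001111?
XOR = 0101111, count of 1s = 5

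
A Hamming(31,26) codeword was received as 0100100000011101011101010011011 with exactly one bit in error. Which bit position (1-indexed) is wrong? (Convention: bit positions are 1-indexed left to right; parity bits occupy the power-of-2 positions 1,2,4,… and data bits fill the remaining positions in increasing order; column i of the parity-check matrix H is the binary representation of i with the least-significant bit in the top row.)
Syndrome s = H · r^T (mod 2), r = 0100100000011101011101010011011:
  s[0] = (1010101010101010101010101010101)·(0100100000011101011101010011011) mod 2 = 0+0+0+0+1+0+0+0+0+0+0+0+1+0+0+0+0+0+1+0+0+0+0+0+0+0+1+0+0+0+1 mod 2 = 1
  s[1] = (0110011001100110011001100110011)·(0100100000011101011101010011011) mod 2 = 0+1+0+0+0+0+0+0+0+0+0+0+0+1+0+0+0+1+1+0+0+1+0+0+0+0+1+0+0+1+1 mod 2 = 0
  s[2] = (0001111000011110000111100001111)·(0100100000011101011101010011011) mod 2 = 0+0+0+0+1+0+0+0+0+0+0+1+1+1+0+0+0+0+0+1+0+1+0+0+0+0+0+1+0+1+1 mod 2 = 1
  s[3] = (0000000111111110000000011111111)·(0100100000011101011101010011011) mod 2 = 0+0+0+0+0+0+0+0+0+0+0+1+1+1+0+0+0+0+0+0+0+0+0+1+0+0+1+1+0+1+1 mod 2 = 0
  s[4] = (0000000000000001111111111111111)·(0100100000011101011101010011011) mod 2 = 0+0+0+0+0+0+0+0+0+0+0+0+0+0+0+1+0+1+1+1+0+1+0+1+0+0+1+1+0+1+1 mod 2 = 0
Syndrome = 10100
Column i of H is the binary representation of i, so the syndrome is the binary index of the flipped bit.
Read s = 10100 with s[0] as LSB: 1·2^0 + 0·2^1 + 1·2^2 + 0·2^3 + 0·2^4 = 5.
Error is at bit position 5.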